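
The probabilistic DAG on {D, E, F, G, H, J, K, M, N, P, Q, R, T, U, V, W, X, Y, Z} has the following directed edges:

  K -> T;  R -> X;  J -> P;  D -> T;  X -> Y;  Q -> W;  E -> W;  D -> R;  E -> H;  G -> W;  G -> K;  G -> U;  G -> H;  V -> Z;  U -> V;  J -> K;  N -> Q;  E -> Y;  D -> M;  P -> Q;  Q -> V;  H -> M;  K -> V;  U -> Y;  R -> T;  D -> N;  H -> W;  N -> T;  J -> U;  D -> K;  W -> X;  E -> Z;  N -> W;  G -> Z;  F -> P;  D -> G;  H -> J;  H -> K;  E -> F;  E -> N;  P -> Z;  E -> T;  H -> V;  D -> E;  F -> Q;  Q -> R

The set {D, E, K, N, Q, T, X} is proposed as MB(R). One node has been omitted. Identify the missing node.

By definition, MB(R) is built from R's parents, R's children, and the co-parents of R.
Ch(R) = {T, X}.
R's parents: D, Q.
Co-parents of R (other parents of its children):
  parents(T) \ {R} = {D, E, K, N}.
  parents(X) \ {R} = {W}.
MB(R) = {D, E, K, N, Q, T, W, X}.
Comparing with the claimed set, W is missing.

W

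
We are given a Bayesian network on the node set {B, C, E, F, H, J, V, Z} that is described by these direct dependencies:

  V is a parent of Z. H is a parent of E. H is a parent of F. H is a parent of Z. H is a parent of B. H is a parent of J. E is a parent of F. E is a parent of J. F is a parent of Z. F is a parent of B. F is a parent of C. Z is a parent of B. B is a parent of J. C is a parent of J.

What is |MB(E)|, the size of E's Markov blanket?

Recall MB(v) = parents ∪ children ∪ spouses, where spouses are the other parents of v's children.
Ch(E) = {F, J}.
E's parents: H.
For each child, the remaining parents (spouses of E):
  F: H
  J: B, C, H
MB(E) = {B, C, F, H, J}, which has 5 nodes.

5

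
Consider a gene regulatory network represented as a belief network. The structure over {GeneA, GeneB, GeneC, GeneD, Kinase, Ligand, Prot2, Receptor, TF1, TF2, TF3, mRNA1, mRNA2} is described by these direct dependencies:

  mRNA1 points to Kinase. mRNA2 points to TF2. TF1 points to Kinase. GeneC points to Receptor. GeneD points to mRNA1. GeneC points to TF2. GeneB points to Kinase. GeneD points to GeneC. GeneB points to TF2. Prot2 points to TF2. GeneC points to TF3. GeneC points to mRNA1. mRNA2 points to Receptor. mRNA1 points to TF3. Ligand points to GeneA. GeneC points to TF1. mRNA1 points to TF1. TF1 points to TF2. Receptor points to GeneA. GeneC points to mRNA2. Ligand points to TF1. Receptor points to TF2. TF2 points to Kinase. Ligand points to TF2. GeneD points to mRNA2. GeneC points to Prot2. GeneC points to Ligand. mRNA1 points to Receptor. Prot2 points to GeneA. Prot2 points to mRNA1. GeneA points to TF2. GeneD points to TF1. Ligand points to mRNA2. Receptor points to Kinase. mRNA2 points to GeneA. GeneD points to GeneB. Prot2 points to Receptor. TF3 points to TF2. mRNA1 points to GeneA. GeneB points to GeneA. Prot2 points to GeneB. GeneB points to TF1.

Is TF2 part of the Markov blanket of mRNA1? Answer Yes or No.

Yes

TF2 is a co-parent of mRNA1: both are parents of Kinase.
So TF2 ∈ MB(mRNA1).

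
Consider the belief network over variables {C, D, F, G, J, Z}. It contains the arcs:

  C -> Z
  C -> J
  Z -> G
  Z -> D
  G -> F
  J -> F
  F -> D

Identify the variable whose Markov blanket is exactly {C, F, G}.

J

The target node must have every member of {C, F, G} as a parent, child, or co-parent, and no others.
Parents of J: C; children: F; co-parents: G.
These exactly cover the given set, so the node is J.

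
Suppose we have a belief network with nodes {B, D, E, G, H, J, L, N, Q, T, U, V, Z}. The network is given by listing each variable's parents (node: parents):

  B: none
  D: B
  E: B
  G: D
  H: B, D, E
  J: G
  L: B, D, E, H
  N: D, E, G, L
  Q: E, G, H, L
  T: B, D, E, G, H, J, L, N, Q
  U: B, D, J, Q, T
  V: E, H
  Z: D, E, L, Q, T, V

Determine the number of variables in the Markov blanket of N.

By definition, MB(N) is built from N's parents, N's children, and the co-parents of N.
Pa(N) = {D, E, G, L}.
N's children: T.
Co-parents of N (other parents of its children):
  parents(T) \ {N} = {B, D, E, G, H, J, L, Q}.
MB(N) = {B, D, E, G, H, J, L, Q, T}, which has 9 nodes.

9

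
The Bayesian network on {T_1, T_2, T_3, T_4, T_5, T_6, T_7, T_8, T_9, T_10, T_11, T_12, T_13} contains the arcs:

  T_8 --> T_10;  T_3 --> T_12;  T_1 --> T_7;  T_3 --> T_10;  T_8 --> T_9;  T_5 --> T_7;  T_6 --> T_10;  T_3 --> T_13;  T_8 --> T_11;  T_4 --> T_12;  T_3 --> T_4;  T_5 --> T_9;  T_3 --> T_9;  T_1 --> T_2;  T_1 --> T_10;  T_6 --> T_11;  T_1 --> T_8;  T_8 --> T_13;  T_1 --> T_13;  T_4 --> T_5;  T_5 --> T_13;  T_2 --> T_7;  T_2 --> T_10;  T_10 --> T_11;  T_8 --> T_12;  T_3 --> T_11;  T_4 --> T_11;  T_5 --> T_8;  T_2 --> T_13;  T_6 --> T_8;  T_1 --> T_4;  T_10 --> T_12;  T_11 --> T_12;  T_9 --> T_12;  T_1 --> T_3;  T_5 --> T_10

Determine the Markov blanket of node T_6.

Parents of T_6: none.
Children of T_6: T_8, T_10, T_11.
Parents of each child, excluding T_6:
  parents(T_8) \ {T_6} = {T_1, T_5}.
  parents(T_10) \ {T_6} = {T_1, T_2, T_3, T_5, T_8}.
  T_11's other parents are T_3, T_4, T_8, T_10.
So the Markov blanket of T_6 is {T_1, T_2, T_3, T_4, T_5, T_8, T_10, T_11}.

{T_1, T_2, T_3, T_4, T_5, T_8, T_10, T_11}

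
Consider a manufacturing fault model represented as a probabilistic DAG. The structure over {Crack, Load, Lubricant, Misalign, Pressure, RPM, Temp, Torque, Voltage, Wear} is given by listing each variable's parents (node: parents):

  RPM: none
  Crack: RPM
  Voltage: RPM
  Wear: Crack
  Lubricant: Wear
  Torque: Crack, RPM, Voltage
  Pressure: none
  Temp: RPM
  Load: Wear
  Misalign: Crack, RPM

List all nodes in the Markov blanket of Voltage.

By definition, MB(Voltage) is built from Voltage's parents, Voltage's children, and the co-parents of Voltage.
Pa(Voltage) = {RPM}.
Voltage has child Torque.
Parents of each child, excluding Voltage:
  Torque's other parents are Crack, RPM.
Taking the union gives {Crack, RPM, Torque}.

{Crack, RPM, Torque}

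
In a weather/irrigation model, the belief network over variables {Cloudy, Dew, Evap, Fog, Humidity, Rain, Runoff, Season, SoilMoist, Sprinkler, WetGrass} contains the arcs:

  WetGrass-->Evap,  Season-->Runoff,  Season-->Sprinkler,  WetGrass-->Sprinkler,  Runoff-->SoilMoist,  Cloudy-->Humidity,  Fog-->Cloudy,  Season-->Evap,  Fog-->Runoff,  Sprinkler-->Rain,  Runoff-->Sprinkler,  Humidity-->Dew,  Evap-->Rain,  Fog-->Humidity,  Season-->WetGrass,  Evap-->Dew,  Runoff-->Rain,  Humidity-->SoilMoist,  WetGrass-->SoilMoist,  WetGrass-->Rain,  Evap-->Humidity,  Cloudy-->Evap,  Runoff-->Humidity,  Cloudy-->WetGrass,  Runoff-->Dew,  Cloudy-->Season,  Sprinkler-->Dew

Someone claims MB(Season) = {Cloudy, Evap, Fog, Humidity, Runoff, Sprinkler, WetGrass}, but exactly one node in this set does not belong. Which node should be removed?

By definition, MB(Season) is built from Season's parents, Season's children, and the co-parents of Season.
Season's parents: Cloudy.
Ch(Season) = {Evap, Runoff, Sprinkler, WetGrass}.
For each child, the remaining parents (spouses of Season):
  WetGrass: Cloudy
  Evap: Cloudy, WetGrass
  Runoff: Fog
  Sprinkler: Runoff, WetGrass
MB(Season) = {Cloudy, Evap, Fog, Runoff, Sprinkler, WetGrass}.
Humidity is neither a parent, child, nor co-parent of Season, so it does not belong.

Humidity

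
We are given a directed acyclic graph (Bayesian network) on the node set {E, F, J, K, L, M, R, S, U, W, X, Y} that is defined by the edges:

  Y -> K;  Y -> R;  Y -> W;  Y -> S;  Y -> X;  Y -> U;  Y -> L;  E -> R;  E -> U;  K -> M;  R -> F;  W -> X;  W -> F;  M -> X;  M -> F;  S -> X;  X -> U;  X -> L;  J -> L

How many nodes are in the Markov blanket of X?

8

The Markov blanket of a node is its parents, its children, and the other parents of its children.
Pa(X) = {M, S, W, Y}.
Ch(X) = {L, U}.
Other parents of X's children:
  U's other parents are E, Y.
  L also has parents J, Y.
MB(X) = {E, J, L, M, S, U, W, Y}, which has 8 nodes.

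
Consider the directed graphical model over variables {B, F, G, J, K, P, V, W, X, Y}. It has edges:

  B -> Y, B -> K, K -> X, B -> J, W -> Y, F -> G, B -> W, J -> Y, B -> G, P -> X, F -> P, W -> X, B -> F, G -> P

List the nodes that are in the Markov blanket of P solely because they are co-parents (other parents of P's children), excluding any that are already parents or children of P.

{K, W}

Children of P: X.
  parents(X) \ {P} = {K, W}.
Excluding nodes already adjacent to P (F, G, X), the co-parent-only contribution is {K, W}.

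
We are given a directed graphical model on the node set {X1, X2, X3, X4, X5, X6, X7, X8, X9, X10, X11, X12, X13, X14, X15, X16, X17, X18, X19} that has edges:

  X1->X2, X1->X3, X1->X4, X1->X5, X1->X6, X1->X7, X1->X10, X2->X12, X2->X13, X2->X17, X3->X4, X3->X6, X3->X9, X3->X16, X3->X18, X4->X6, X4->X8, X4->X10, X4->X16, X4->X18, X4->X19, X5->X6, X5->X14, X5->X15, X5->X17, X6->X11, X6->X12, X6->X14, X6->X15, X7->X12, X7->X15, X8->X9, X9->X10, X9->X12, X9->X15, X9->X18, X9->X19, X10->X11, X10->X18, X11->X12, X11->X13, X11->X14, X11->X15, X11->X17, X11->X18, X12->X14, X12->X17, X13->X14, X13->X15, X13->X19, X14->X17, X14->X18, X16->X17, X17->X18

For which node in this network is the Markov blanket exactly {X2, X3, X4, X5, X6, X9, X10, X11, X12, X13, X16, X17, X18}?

The target node must have every member of {X2, X3, X4, X5, X6, X9, X10, X11, X12, X13, X16, X17, X18} as a parent, child, or co-parent, and no others.
Parents of X14: X5, X6, X11, X12, X13; children: X17, X18; co-parents: X2, X3, X4, X5, X9, X10, X11, X12, X16, X17.
These exactly cover the given set, so the node is X14.

X14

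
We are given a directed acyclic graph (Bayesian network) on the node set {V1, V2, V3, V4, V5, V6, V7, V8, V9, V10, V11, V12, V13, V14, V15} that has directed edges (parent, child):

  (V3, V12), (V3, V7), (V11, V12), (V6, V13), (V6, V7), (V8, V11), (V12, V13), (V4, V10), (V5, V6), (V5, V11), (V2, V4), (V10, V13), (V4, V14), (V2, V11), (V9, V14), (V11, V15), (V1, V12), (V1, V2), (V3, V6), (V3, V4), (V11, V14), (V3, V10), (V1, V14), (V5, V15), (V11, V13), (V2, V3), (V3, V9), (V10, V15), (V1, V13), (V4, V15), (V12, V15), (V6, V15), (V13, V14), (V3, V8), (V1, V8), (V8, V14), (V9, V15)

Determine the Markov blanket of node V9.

{V1, V3, V4, V5, V6, V8, V10, V11, V12, V13, V14, V15}

V9's children: V14, V15.
Parents of V9: V3.
Other parents of V9's children:
  parents(V14) \ {V9} = {V1, V4, V8, V11, V13}.
  parents(V15) \ {V9} = {V4, V5, V6, V10, V11, V12}.
Union: {V3} ∪ {V14, V15} ∪ {V1, V4, V5, V6, V8, V10, V11, V12, V13} = {V1, V3, V4, V5, V6, V8, V10, V11, V12, V13, V14, V15}.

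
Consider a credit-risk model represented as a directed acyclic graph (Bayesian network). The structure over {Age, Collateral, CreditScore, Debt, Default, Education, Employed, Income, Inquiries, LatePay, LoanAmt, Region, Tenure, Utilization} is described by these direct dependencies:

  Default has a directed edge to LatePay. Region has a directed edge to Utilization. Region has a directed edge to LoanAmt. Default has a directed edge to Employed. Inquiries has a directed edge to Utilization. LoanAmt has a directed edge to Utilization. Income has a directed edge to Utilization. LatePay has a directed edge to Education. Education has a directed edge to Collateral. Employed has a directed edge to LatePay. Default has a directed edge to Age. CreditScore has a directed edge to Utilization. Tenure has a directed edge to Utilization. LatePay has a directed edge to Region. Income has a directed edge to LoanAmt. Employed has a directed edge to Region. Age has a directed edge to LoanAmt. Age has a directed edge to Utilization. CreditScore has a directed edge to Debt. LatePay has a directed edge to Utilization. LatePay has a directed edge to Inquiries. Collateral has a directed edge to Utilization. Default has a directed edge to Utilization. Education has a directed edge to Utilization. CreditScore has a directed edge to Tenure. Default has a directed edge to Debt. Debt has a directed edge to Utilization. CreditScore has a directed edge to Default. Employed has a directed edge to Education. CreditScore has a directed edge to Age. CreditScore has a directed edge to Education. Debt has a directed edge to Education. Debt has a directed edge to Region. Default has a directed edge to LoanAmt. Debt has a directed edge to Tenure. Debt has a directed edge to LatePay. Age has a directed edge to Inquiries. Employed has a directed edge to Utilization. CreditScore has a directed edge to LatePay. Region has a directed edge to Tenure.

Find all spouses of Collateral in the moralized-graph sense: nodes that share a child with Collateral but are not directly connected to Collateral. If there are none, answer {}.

{Age, CreditScore, Debt, Default, Employed, Income, Inquiries, LatePay, LoanAmt, Region, Tenure}

Children of Collateral: Utilization.
  Utilization: Age, CreditScore, Debt, Default, Education, Employed, Income, Inquiries, LatePay, LoanAmt, Region, Tenure
Excluding nodes already adjacent to Collateral (Education, Utilization), the co-parent-only contribution is {Age, CreditScore, Debt, Default, Employed, Income, Inquiries, LatePay, LoanAmt, Region, Tenure}.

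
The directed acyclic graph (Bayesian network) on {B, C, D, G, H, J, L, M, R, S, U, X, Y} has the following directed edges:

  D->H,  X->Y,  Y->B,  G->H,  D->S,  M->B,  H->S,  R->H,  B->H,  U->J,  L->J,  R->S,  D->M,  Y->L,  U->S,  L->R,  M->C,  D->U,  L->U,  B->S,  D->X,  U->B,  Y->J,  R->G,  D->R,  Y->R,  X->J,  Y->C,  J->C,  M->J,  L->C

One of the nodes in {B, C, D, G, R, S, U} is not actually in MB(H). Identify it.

By definition, MB(H) is built from H's parents, H's children, and the co-parents of H.
Children of H: S.
Pa(H) = {B, D, G, R}.
Other parents of H's children:
  S also has parents B, D, R, U.
MB(H) = {B, D, G, R, S, U}.
C is neither a parent, child, nor co-parent of H, so it does not belong.

C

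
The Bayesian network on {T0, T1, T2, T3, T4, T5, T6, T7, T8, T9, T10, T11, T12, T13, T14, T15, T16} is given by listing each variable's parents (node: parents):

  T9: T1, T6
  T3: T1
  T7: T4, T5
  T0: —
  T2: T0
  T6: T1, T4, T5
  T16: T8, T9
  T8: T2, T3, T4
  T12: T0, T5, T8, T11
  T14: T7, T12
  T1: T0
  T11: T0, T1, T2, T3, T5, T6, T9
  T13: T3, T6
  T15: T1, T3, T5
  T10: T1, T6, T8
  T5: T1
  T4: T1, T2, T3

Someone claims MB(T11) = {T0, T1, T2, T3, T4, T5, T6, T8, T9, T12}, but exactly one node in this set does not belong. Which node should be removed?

T4

By definition, MB(T11) is built from T11's parents, T11's children, and the co-parents of T11.
T11's children: T12.
T11 has parents T0, T1, T2, T3, T5, T6, T9.
Co-parents of T11 (other parents of its children):
  T12's other parents are T0, T5, T8.
MB(T11) = {T0, T1, T2, T3, T5, T6, T8, T9, T12}.
T4 is neither a parent, child, nor co-parent of T11, so it does not belong.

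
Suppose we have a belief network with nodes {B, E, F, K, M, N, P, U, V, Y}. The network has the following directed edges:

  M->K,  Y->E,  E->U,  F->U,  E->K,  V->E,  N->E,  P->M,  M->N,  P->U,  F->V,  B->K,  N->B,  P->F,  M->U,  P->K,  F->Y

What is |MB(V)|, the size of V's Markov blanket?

4

Parents of V: F.
V has child E.
For each child, the remaining parents (spouses of V):
  E: N, Y
MB(V) = {E, F, N, Y}, which has 4 nodes.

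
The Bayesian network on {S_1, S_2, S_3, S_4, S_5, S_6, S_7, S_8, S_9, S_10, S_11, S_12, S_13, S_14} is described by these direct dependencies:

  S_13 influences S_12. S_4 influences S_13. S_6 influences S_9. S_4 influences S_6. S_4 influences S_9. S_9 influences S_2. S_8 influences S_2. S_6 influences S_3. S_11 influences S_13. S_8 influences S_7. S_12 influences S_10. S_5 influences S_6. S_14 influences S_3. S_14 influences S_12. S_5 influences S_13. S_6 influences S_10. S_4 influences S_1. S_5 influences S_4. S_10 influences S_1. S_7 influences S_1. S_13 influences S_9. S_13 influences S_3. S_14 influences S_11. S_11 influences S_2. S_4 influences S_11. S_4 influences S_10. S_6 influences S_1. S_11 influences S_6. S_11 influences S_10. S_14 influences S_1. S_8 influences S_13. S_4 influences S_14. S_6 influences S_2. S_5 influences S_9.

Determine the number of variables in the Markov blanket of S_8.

8

A node's Markov blanket = Pa ∪ Ch ∪ (parents of Ch other than the node itself).
S_8's children: S_2, S_7, S_13.
Pa(S_8) = {}.
Co-parents of S_8 (other parents of its children):
  S_7: no additional parents.
  S_13's other parents are S_4, S_5, S_11.
  S_2's other parents are S_6, S_9, S_11.
MB(S_8) = {S_2, S_4, S_5, S_6, S_7, S_9, S_11, S_13}, which has 8 nodes.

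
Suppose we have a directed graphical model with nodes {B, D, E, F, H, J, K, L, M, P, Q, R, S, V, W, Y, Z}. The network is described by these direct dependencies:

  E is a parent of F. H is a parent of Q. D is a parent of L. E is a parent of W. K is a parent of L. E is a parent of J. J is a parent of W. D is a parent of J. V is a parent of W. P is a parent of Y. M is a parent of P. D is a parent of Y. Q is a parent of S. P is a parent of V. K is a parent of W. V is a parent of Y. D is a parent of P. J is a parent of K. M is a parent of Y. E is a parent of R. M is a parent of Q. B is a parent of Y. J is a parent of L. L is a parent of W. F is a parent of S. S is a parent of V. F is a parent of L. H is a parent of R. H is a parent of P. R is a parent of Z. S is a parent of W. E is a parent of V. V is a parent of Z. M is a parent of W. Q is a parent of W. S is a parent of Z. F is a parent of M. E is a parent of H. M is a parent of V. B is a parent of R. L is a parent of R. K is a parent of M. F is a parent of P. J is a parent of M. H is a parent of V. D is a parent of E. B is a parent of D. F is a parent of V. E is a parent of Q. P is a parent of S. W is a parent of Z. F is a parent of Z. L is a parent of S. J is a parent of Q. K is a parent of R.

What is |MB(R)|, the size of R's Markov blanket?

10

Pa(R) = {B, E, H, K, L}.
Children of R: Z.
Co-parents of R (other parents of its children):
  Z's other parents are F, S, V, W.
MB(R) = {B, E, F, H, K, L, S, V, W, Z}, which has 10 nodes.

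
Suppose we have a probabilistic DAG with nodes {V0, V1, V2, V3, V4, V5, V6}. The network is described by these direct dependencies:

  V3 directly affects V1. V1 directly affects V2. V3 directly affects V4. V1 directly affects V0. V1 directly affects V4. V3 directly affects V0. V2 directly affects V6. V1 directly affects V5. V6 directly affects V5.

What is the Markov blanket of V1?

{V0, V2, V3, V4, V5, V6}

By definition, MB(V1) is built from V1's parents, V1's children, and the co-parents of V1.
V1 has parent V3.
Ch(V1) = {V0, V2, V4, V5}.
Other parents of V1's children:
  V4: V3
  V2: —
  V5: V6
  V0: V3
So the Markov blanket of V1 is {V0, V2, V3, V4, V5, V6}.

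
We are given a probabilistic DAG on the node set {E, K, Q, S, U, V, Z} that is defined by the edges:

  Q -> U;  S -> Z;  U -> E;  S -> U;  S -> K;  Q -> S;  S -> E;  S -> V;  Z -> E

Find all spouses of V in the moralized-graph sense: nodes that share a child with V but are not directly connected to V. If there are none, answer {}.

{}

V has no children, so it has no co-parents. The set is empty.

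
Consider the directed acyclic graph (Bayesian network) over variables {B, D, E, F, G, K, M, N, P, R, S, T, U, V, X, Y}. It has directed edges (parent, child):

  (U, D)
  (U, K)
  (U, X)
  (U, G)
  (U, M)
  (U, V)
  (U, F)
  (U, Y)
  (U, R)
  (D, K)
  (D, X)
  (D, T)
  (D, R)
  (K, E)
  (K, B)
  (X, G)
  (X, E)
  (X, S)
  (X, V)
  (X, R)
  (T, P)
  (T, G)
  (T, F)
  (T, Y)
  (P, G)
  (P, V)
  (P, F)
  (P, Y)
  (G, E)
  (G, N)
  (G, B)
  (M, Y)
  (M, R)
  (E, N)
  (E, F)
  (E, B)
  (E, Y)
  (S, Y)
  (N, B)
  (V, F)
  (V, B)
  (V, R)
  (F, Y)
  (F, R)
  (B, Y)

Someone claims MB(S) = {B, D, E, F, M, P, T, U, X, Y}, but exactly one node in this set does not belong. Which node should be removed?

The Markov blanket of a node is its parents, its children, and the other parents of its children.
Parents of S: X.
S's children: Y.
For each child, the remaining parents (spouses of S):
  Y also has parents B, E, F, M, P, T, U.
MB(S) = {B, E, F, M, P, T, U, X, Y}.
D is neither a parent, child, nor co-parent of S, so it does not belong.

D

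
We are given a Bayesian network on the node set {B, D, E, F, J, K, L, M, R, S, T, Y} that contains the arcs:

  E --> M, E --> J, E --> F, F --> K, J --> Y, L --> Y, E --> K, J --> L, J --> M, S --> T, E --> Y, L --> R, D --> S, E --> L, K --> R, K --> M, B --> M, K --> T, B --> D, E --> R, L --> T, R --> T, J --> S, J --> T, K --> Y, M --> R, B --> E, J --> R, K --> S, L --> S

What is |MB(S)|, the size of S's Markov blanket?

6

Parents of S: D, J, K, L.
S has child T.
Parents of each child, excluding S:
  parents(T) \ {S} = {J, K, L, R}.
MB(S) = {D, J, K, L, R, T}, which has 6 nodes.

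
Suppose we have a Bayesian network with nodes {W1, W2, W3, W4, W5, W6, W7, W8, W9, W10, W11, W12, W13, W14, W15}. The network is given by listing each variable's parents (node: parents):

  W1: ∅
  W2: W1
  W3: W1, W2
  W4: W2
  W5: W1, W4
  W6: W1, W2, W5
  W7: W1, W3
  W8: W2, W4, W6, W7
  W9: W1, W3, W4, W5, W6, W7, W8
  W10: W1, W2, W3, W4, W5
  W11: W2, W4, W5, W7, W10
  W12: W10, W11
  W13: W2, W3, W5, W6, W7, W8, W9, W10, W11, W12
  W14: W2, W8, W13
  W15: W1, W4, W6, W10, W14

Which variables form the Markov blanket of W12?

{W2, W3, W5, W6, W7, W8, W9, W10, W11, W13}

W12 has parents W10, W11.
W12's children: W13.
Parents of each child, excluding W12:
  W13: W2, W3, W5, W6, W7, W8, W9, W10, W11
MB(W12) = {W2, W3, W5, W6, W7, W8, W9, W10, W11, W13}.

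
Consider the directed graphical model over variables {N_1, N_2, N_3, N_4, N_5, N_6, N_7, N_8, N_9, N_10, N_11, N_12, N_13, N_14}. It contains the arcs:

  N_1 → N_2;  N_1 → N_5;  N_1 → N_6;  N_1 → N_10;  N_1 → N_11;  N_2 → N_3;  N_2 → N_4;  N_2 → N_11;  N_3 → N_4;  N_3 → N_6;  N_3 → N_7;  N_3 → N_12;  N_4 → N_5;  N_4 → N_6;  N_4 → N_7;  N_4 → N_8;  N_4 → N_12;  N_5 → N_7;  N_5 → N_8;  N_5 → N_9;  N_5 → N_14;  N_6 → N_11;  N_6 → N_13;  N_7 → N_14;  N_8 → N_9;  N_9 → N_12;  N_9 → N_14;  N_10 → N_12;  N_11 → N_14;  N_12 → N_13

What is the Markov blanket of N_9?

A node's Markov blanket = Pa ∪ Ch ∪ (parents of Ch other than the node itself).
N_9 has parents N_5, N_8.
N_9's children: N_12, N_14.
Co-parents of N_9 (other parents of its children):
  N_12: N_3, N_4, N_10
  N_14: N_5, N_7, N_11
Taking the union gives {N_3, N_4, N_5, N_7, N_8, N_10, N_11, N_12, N_14}.

{N_3, N_4, N_5, N_7, N_8, N_10, N_11, N_12, N_14}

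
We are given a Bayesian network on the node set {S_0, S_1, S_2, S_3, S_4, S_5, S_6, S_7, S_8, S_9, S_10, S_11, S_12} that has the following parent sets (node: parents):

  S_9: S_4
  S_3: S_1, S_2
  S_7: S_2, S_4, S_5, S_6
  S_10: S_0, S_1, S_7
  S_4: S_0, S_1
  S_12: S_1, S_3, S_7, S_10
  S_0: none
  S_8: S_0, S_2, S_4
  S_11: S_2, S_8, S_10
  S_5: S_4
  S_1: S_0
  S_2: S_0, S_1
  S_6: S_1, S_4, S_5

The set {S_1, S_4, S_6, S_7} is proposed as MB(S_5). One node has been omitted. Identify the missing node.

S_5 has children S_6, S_7.
Parents of S_5: S_4.
Parents of each child, excluding S_5:
  S_6's other parents are S_1, S_4.
  parents(S_7) \ {S_5} = {S_2, S_4, S_6}.
MB(S_5) = {S_1, S_2, S_4, S_6, S_7}.
Comparing with the claimed set, S_2 is missing.

S_2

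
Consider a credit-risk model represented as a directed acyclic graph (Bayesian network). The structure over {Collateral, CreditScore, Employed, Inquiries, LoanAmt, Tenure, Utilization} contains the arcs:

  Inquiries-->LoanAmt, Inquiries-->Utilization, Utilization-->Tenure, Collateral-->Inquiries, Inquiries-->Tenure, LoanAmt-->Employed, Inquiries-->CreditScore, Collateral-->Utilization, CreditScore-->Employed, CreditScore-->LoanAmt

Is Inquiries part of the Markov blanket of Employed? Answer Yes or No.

Employed's parents: CreditScore, LoanAmt.
Children of Employed: none.
With no children, Employed has no spouses; the co-parent set is empty.
MB(Employed) = {CreditScore, LoanAmt}; Inquiries is not in this set.

No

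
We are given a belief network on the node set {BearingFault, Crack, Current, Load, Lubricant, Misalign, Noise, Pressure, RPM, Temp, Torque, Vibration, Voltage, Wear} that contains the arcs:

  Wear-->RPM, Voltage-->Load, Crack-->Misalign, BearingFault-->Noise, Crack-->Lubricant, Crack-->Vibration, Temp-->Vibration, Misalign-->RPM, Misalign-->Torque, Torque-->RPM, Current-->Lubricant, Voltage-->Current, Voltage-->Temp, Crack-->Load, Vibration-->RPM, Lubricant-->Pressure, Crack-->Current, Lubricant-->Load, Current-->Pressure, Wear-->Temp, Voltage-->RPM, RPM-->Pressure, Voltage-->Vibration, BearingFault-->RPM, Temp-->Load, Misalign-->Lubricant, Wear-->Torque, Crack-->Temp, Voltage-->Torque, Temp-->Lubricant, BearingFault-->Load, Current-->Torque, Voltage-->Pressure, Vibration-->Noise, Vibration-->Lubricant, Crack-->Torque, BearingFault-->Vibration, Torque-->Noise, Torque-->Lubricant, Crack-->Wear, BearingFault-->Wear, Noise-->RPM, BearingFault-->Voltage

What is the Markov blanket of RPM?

{BearingFault, Current, Lubricant, Misalign, Noise, Pressure, Torque, Vibration, Voltage, Wear}

Recall MB(v) = parents ∪ children ∪ spouses, where spouses are the other parents of v's children.
Ch(RPM) = {Pressure}.
RPM has parents BearingFault, Misalign, Noise, Torque, Vibration, Voltage, Wear.
Other parents of RPM's children:
  Pressure: Current, Lubricant, Voltage
MB(RPM) = {BearingFault, Current, Lubricant, Misalign, Noise, Pressure, Torque, Vibration, Voltage, Wear}.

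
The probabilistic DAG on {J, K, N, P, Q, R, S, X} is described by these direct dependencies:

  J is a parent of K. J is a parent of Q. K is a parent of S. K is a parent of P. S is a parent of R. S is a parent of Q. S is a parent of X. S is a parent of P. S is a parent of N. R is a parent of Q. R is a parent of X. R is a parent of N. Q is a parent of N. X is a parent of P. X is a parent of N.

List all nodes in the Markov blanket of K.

The Markov blanket of a node is its parents, its children, and the other parents of its children.
K's parents: J.
Children of K: P, S.
For each child, the remaining parents (spouses of K):
  S has no other parent.
  parents(P) \ {K} = {S, X}.
Union: {J} ∪ {P, S} ∪ {S, X} = {J, P, S, X}.

{J, P, S, X}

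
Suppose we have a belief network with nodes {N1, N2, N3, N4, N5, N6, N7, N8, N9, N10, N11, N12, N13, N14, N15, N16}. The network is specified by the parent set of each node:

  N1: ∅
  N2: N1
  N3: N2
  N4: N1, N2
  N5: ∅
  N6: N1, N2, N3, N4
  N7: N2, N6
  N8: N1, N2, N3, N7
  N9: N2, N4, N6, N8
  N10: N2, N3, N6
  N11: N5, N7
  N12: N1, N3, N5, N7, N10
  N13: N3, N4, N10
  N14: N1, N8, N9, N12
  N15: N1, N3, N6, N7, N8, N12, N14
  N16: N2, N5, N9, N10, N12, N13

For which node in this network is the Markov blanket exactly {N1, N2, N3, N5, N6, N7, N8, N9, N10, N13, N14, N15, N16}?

The target node must have every member of {N1, N2, N3, N5, N6, N7, N8, N9, N10, N13, N14, N15, N16} as a parent, child, or co-parent, and no others.
Parents of N12: N1, N3, N5, N7, N10; children: N14, N15, N16; co-parents: N1, N2, N3, N5, N6, N7, N8, N9, N10, N13, N14.
These exactly cover the given set, so the node is N12.

N12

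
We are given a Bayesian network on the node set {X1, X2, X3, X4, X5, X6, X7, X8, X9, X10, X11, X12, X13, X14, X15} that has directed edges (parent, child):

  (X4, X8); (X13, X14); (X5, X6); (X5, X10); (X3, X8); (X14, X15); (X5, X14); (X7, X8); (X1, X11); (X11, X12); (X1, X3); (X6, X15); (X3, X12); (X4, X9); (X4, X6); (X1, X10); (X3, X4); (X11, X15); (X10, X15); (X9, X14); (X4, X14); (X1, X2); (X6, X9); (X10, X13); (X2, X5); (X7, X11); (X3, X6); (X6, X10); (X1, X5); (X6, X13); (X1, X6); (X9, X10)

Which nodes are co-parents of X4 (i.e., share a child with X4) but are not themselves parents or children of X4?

Children of X4: X6, X8, X9, X14.
  X6 also has parents X1, X3, X5.
  parents(X8) \ {X4} = {X3, X7}.
  X9 also has parent X6.
  X14's other parents are X5, X9, X13.
Excluding nodes already adjacent to X4 (X3, X6, X8, X9, X14), the co-parent-only contribution is {X1, X5, X7, X13}.

{X1, X5, X7, X13}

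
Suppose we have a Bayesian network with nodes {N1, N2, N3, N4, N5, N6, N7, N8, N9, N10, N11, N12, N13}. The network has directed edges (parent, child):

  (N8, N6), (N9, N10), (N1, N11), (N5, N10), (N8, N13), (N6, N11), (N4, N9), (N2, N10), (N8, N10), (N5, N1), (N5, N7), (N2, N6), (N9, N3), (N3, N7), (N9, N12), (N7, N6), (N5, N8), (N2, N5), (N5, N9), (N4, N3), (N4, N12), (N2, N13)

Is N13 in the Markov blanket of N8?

Yes

N13 is a child of N8.
So N13 ∈ MB(N8).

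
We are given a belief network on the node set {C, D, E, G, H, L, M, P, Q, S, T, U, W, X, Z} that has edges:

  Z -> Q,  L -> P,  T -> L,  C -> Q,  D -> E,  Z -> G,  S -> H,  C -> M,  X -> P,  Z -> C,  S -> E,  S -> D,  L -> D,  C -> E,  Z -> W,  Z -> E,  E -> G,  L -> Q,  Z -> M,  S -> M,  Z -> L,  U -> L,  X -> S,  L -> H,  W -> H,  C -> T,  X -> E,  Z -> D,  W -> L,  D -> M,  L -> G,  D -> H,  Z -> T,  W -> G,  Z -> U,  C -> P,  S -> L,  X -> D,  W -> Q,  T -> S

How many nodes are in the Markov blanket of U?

5

U's parents: Z.
U's children: L.
For each child, the remaining parents (spouses of U):
  L also has parents S, T, W, Z.
MB(U) = {L, S, T, W, Z}, which has 5 nodes.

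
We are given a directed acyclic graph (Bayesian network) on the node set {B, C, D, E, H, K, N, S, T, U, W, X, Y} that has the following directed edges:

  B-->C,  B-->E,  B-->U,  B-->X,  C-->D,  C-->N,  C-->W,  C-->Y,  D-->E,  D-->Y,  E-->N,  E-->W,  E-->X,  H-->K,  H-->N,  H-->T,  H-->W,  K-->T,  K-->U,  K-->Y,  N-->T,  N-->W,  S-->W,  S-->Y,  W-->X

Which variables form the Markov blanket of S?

{C, D, E, H, K, N, W, Y}

S has no parents.
S has children W, Y.
Co-parents of S (other parents of its children):
  parents(W) \ {S} = {C, E, H, N}.
  Y's other parents are C, D, K.
MB(S) = {C, D, E, H, K, N, W, Y}.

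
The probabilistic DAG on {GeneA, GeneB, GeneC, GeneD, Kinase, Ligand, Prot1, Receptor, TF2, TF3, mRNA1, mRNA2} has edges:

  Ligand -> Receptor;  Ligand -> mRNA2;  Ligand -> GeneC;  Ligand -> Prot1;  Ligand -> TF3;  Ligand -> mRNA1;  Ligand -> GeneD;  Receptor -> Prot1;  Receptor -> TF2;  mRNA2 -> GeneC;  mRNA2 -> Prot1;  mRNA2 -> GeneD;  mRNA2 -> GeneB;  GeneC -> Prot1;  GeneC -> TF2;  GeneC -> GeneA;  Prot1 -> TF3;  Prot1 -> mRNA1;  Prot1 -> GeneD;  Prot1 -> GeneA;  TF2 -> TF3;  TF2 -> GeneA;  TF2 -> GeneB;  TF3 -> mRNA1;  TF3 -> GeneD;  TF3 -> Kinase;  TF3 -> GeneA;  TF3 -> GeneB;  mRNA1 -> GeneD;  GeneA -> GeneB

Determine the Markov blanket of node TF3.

{GeneA, GeneB, GeneC, GeneD, Kinase, Ligand, Prot1, TF2, mRNA1, mRNA2}

Parents of TF3: Ligand, Prot1, TF2.
Children of TF3: GeneA, GeneB, GeneD, Kinase, mRNA1.
Parents of each child, excluding TF3:
  mRNA1 also has parents Ligand, Prot1.
  parents(GeneD) \ {TF3} = {Ligand, Prot1, mRNA1, mRNA2}.
  Kinase: no additional parents.
  GeneA's other parents are GeneC, Prot1, TF2.
  parents(GeneB) \ {TF3} = {GeneA, TF2, mRNA2}.
Union: {Ligand, Prot1, TF2} ∪ {GeneA, GeneB, GeneD, Kinase, mRNA1} ∪ {GeneA, GeneC, Ligand, Prot1, TF2, mRNA1, mRNA2} = {GeneA, GeneB, GeneC, GeneD, Kinase, Ligand, Prot1, TF2, mRNA1, mRNA2}.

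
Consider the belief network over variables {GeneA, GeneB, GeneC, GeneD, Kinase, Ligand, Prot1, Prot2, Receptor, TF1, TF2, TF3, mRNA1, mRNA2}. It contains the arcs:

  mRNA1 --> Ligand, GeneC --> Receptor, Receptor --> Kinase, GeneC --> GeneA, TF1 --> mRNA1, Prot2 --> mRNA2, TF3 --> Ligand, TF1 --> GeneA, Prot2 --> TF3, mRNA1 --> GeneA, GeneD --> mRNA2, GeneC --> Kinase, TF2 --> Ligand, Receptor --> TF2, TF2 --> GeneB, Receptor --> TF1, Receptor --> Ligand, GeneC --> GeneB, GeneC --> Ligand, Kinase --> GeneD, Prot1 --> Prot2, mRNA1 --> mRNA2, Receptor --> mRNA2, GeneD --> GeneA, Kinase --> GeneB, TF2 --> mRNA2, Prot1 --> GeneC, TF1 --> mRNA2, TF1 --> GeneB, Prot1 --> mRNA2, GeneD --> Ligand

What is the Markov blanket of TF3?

{GeneC, GeneD, Ligand, Prot2, Receptor, TF2, mRNA1}

TF3's children: Ligand.
TF3 has parent Prot2.
Co-parents of TF3 (other parents of its children):
  Ligand: GeneC, GeneD, Receptor, TF2, mRNA1
So the Markov blanket of TF3 is {GeneC, GeneD, Ligand, Prot2, Receptor, TF2, mRNA1}.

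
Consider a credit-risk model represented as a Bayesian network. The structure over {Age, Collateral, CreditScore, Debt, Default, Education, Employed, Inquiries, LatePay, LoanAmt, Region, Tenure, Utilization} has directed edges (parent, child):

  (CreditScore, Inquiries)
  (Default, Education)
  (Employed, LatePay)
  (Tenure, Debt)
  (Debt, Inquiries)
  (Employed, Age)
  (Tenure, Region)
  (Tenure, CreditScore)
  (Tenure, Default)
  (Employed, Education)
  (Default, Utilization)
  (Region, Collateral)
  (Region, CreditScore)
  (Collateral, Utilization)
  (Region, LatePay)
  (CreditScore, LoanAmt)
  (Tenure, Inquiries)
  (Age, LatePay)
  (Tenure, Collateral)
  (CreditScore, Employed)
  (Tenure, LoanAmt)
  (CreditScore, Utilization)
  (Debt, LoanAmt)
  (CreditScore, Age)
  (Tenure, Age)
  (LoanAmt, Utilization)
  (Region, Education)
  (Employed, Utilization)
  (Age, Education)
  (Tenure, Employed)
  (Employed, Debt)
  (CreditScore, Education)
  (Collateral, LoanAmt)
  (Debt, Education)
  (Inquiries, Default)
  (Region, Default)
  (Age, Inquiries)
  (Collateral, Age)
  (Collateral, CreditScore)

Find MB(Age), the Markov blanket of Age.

{Collateral, CreditScore, Debt, Default, Education, Employed, Inquiries, LatePay, Region, Tenure}

By definition, MB(Age) is built from Age's parents, Age's children, and the co-parents of Age.
Age's parents: Collateral, CreditScore, Employed, Tenure.
Ch(Age) = {Education, Inquiries, LatePay}.
Co-parents of Age (other parents of its children):
  Inquiries also has parents CreditScore, Debt, Tenure.
  parents(LatePay) \ {Age} = {Employed, Region}.
  Education also has parents CreditScore, Debt, Default, Employed, Region.
Taking the union gives {Collateral, CreditScore, Debt, Default, Education, Employed, Inquiries, LatePay, Region, Tenure}.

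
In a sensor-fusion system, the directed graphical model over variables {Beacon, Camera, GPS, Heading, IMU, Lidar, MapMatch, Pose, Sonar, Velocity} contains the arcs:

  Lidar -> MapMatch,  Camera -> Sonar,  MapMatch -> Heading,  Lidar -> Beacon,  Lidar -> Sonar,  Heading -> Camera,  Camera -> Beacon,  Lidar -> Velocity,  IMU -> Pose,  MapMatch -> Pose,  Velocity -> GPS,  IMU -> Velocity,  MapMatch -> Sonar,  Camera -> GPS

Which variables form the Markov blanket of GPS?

Parents of GPS: Camera, Velocity.
GPS's children: none.
GPS has no children, so there are no co-parents.
Taking the union gives {Camera, Velocity}.

{Camera, Velocity}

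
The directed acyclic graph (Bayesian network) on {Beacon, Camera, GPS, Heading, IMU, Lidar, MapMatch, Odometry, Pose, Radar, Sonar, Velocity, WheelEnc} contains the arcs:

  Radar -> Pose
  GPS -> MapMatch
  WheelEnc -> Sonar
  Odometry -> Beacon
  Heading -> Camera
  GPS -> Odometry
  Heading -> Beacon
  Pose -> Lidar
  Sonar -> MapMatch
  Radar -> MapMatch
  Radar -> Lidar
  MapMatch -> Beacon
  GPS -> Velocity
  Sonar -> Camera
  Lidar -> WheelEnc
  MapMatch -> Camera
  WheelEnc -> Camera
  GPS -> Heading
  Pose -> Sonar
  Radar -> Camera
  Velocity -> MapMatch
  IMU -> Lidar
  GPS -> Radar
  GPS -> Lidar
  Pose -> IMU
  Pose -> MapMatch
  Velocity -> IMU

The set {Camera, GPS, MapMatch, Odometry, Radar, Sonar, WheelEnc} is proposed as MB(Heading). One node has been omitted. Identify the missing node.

Pa(Heading) = {GPS}.
Children of Heading: Beacon, Camera.
Parents of each child, excluding Heading:
  Camera also has parents MapMatch, Radar, Sonar, WheelEnc.
  parents(Beacon) \ {Heading} = {MapMatch, Odometry}.
MB(Heading) = {Beacon, Camera, GPS, MapMatch, Odometry, Radar, Sonar, WheelEnc}.
Comparing with the claimed set, Beacon is missing.

Beacon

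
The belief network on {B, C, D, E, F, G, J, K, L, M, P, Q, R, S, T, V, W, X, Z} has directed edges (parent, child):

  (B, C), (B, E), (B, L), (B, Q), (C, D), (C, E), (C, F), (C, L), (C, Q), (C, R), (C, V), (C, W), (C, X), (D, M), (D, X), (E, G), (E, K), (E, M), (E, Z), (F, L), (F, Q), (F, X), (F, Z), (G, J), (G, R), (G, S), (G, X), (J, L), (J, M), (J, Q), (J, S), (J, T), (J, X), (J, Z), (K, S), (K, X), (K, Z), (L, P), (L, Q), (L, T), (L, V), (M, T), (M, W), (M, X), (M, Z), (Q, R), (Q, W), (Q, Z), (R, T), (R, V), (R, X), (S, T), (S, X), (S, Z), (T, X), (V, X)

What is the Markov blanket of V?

V's children: X.
V has parents C, L, R.
Other parents of V's children:
  X: C, D, F, G, J, K, M, R, S, T
Union: {C, L, R} ∪ {X} ∪ {C, D, F, G, J, K, M, R, S, T} = {C, D, F, G, J, K, L, M, R, S, T, X}.

{C, D, F, G, J, K, L, M, R, S, T, X}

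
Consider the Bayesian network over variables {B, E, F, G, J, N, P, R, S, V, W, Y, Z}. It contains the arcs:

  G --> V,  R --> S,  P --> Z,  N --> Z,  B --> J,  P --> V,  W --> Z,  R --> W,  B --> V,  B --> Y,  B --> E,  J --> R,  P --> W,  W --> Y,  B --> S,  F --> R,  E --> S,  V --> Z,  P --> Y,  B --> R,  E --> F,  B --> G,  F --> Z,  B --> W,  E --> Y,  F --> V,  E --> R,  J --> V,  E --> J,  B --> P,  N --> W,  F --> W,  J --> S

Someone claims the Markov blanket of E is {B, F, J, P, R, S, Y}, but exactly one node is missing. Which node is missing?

The Markov blanket of a node is its parents, its children, and the other parents of its children.
Pa(E) = {B}.
Ch(E) = {F, J, R, S, Y}.
Parents of each child, excluding E:
  F: —
  J: B
  R: B, F, J
  S: B, J, R
  Y: B, P, W
MB(E) = {B, F, J, P, R, S, W, Y}.
Comparing with the claimed set, W is missing.

W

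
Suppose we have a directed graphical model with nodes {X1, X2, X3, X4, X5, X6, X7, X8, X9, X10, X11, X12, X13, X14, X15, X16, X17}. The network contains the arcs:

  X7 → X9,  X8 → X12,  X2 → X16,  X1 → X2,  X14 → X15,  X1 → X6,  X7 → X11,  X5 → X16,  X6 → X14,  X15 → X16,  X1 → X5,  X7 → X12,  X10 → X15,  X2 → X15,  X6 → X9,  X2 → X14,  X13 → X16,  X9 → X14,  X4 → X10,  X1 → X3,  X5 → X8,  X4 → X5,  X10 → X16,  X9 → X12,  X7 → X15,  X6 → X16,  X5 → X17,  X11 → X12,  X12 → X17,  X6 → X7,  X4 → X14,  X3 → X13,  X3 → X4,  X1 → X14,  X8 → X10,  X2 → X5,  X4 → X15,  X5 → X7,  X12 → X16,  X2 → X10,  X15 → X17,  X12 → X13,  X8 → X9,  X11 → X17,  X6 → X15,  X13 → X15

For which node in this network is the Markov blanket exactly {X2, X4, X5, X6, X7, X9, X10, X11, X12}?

X8

The target node must have every member of {X2, X4, X5, X6, X7, X9, X10, X11, X12} as a parent, child, or co-parent, and no others.
Parents of X8: X5; children: X9, X10, X12; co-parents: X2, X4, X6, X7, X9, X11.
These exactly cover the given set, so the node is X8.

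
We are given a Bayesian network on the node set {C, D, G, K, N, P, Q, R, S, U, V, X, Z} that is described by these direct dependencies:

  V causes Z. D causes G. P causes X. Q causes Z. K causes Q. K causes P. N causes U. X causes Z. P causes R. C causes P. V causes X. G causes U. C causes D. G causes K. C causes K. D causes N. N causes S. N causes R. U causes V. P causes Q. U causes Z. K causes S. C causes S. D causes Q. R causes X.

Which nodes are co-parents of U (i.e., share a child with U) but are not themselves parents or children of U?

{Q, X}

Children of U: V, Z.
  V: no additional parents.
  Z's other parents are Q, V, X.
Excluding nodes already adjacent to U (G, N, V, Z), the co-parent-only contribution is {Q, X}.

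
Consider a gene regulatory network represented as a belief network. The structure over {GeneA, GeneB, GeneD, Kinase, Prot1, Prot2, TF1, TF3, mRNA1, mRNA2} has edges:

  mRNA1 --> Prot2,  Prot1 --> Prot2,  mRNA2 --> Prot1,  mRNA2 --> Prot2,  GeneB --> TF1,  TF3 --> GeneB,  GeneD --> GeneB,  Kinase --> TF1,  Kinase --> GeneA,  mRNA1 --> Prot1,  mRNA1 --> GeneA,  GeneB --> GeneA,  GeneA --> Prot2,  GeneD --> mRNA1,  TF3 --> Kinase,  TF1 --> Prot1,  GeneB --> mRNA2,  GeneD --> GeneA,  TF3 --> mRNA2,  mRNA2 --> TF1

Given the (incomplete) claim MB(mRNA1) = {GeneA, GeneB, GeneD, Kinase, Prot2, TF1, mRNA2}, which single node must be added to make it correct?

mRNA1's parents: GeneD.
mRNA1 has children GeneA, Prot1, Prot2.
Co-parents of mRNA1 (other parents of its children):
  Prot1's other parents are TF1, mRNA2.
  GeneA also has parents GeneB, GeneD, Kinase.
  Prot2's other parents are GeneA, Prot1, mRNA2.
MB(mRNA1) = {GeneA, GeneB, GeneD, Kinase, Prot1, Prot2, TF1, mRNA2}.
Comparing with the claimed set, Prot1 is missing.

Prot1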